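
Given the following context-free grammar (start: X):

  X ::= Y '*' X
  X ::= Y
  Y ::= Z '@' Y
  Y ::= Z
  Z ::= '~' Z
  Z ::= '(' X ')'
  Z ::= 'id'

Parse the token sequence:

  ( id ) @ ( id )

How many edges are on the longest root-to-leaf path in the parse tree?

[X [Y [Z ( [X [Y [Z id]]] )] @ [Y [Z ( [X [Y [Z id]]] )]]]]

7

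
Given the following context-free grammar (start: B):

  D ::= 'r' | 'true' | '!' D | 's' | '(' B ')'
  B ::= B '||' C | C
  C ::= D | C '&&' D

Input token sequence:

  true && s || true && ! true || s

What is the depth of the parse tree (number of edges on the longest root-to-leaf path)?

6

[B [B [B [C [C [D true]] && [D s]]] || [C [C [D true]] && [D ! [D true]]]] || [C [D s]]]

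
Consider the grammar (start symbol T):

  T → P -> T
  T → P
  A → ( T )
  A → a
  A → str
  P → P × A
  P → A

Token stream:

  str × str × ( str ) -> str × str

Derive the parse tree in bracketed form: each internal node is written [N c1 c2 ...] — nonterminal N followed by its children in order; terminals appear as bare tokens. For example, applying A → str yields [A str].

[T [P [P [P [A str]] × [A str]] × [A ( [T [P [A str]]] )]] -> [T [P [P [A str]] × [A str]]]]

T
P -> T
P × A -> T
P × A × A -> T
A × A × A -> T
str × A × A -> T
str × str × A -> T
str × str × ( T ) -> T
str × str × ( P ) -> T
str × str × ( A ) -> T
str × str × ( str ) -> T
str × str × ( str ) -> P
str × str × ( str ) -> P × A
str × str × ( str ) -> A × A
str × str × ( str ) -> str × A
str × str × ( str ) -> str × str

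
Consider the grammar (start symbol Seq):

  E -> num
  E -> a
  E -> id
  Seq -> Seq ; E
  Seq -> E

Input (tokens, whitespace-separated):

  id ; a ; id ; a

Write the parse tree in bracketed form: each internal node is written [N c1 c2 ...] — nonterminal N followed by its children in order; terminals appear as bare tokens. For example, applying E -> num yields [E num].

[Seq [Seq [Seq [Seq [E id]] ; [E a]] ; [E id]] ; [E a]]

Seq
Seq ; E
Seq ; E ; E
Seq ; E ; E ; E
E ; E ; E ; E
id ; E ; E ; E
id ; a ; E ; E
id ; a ; id ; E
id ; a ; id ; a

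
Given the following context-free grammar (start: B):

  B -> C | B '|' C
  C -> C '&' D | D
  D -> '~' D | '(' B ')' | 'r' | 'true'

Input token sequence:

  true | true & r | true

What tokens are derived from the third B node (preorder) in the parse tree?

[B [B [B [C [D true]]] | [C [C [D true]] & [D r]]] | [C [D true]]]

true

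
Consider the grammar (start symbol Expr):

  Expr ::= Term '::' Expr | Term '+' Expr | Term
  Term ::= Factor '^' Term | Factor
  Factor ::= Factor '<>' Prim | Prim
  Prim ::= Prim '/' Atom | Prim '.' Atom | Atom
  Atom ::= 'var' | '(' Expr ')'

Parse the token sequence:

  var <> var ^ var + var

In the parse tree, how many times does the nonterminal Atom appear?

[Expr [Term [Factor [Factor [Prim [Atom var]]] <> [Prim [Atom var]]] ^ [Term [Factor [Prim [Atom var]]]]] + [Expr [Term [Factor [Prim [Atom var]]]]]]

4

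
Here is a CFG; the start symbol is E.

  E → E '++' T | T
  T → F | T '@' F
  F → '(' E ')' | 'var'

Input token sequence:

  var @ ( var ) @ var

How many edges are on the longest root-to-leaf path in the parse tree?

[E [T [T [T [F var]] @ [F ( [E [T [F var]]] )]] @ [F var]]]

7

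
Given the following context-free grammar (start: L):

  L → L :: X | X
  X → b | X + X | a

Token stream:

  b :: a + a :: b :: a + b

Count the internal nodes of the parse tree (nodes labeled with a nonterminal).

12

[L [L [L [L [X b]] :: [X [X a] + [X a]]] :: [X b]] :: [X [X a] + [X b]]]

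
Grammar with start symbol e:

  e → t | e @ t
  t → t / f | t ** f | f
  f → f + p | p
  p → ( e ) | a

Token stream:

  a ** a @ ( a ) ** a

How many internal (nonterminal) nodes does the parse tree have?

[e [e [t [t [f [p a]]] ** [f [p a]]]] @ [t [t [f [p ( [e [t [f [p a]]]] )]]] ** [f [p a]]]]

18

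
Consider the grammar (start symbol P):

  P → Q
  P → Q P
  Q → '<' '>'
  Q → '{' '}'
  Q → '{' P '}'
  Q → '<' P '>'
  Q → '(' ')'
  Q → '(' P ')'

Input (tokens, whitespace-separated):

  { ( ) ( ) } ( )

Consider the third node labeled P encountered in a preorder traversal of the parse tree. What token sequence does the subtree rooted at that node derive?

( )

[P [Q { [P [Q ( )] [P [Q ( )]]] }] [P [Q ( )]]]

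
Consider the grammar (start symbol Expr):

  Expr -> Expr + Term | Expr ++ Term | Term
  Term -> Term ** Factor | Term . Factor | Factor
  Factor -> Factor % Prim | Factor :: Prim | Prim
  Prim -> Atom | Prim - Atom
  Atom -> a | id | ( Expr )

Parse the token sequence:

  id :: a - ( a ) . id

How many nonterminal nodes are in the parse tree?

19

[Expr [Term [Term [Factor [Factor [Prim [Atom id]]] :: [Prim [Prim [Atom a]] - [Atom ( [Expr [Term [Factor [Prim [Atom a]]]]] )]]]] . [Factor [Prim [Atom id]]]]]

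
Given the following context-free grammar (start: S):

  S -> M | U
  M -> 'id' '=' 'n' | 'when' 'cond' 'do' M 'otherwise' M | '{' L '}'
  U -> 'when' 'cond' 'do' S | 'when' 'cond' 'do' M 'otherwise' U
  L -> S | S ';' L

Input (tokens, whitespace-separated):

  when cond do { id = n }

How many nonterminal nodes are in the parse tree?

7

[S [U when cond do [S [M { [L [S [M id = n]]] }]]]]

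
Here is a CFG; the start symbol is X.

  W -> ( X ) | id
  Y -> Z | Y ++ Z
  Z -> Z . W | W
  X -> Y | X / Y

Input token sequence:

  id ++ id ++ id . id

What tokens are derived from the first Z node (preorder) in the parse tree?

[X [Y [Y [Y [Z [W id]]] ++ [Z [W id]]] ++ [Z [Z [W id]] . [W id]]]]

id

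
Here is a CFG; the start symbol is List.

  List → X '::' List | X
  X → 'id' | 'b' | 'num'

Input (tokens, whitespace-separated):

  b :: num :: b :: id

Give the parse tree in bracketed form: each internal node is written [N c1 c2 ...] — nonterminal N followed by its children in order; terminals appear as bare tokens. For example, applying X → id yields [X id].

[List [X b] :: [List [X num] :: [List [X b] :: [List [X id]]]]]

List
X :: List
b :: List
b :: X :: List
b :: num :: List
b :: num :: X :: List
b :: num :: b :: List
b :: num :: b :: X
b :: num :: b :: id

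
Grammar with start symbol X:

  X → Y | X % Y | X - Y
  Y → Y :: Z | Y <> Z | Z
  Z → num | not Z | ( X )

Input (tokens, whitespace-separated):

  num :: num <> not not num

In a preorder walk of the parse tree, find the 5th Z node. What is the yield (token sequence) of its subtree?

[X [Y [Y [Y [Z num]] :: [Z num]] <> [Z not [Z not [Z num]]]]]

num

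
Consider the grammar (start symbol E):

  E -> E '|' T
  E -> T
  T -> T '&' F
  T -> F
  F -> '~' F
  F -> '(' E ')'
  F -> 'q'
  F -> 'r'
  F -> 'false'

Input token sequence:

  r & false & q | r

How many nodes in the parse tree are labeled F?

4

[E [E [T [T [T [F r]] & [F false]] & [F q]]] | [T [F r]]]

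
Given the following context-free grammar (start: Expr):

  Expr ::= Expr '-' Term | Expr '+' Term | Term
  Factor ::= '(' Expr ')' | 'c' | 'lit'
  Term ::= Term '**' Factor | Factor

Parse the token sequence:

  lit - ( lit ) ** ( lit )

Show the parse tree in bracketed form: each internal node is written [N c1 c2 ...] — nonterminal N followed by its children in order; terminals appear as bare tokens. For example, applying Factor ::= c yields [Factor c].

Expr
Expr - Term
Term - Term
Factor - Term
lit - Term
lit - Term ** Factor
lit - Factor ** Factor
lit - ( Expr ) ** Factor
lit - ( Term ) ** Factor
lit - ( Factor ) ** Factor
lit - ( lit ) ** Factor
lit - ( lit ) ** ( Expr )
lit - ( lit ) ** ( Term )
lit - ( lit ) ** ( Factor )
lit - ( lit ) ** ( lit )

[Expr [Expr [Term [Factor lit]]] - [Term [Term [Factor ( [Expr [Term [Factor lit]]] )]] ** [Factor ( [Expr [Term [Factor lit]]] )]]]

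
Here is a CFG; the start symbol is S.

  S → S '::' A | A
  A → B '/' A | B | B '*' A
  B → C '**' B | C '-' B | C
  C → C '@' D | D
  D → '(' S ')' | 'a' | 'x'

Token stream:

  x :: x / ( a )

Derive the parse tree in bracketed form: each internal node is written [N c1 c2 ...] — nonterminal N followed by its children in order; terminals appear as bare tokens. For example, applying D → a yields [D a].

S
S :: A
A :: A
B :: A
C :: A
D :: A
x :: A
x :: B / A
x :: C / A
x :: D / A
x :: x / A
x :: x / B
x :: x / C
x :: x / D
x :: x / ( S )
x :: x / ( A )
x :: x / ( B )
x :: x / ( C )
x :: x / ( D )
x :: x / ( a )

[S [S [A [B [C [D x]]]]] :: [A [B [C [D x]]] / [A [B [C [D ( [S [A [B [C [D a]]]]] )]]]]]]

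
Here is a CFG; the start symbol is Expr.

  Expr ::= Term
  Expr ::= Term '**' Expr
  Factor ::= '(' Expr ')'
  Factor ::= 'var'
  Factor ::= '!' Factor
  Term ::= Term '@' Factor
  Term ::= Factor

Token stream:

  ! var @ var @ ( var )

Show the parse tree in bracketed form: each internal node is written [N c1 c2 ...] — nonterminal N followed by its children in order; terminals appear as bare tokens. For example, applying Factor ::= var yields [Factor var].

[Expr [Term [Term [Term [Factor ! [Factor var]]] @ [Factor var]] @ [Factor ( [Expr [Term [Factor var]]] )]]]

Expr
Term
Term @ Factor
Term @ Factor @ Factor
Factor @ Factor @ Factor
! Factor @ Factor @ Factor
! var @ Factor @ Factor
! var @ var @ Factor
! var @ var @ ( Expr )
! var @ var @ ( Term )
! var @ var @ ( Factor )
! var @ var @ ( var )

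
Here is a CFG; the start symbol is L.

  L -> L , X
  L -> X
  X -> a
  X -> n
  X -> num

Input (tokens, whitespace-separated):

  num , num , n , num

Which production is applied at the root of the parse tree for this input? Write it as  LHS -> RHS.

L -> L , X

[L [L [L [L [X num]] , [X num]] , [X n]] , [X num]]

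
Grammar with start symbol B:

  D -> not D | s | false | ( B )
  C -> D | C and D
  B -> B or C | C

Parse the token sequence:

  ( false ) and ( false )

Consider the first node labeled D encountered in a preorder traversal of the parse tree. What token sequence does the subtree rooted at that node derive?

[B [C [C [D ( [B [C [D false]]] )]] and [D ( [B [C [D false]]] )]]]

( false )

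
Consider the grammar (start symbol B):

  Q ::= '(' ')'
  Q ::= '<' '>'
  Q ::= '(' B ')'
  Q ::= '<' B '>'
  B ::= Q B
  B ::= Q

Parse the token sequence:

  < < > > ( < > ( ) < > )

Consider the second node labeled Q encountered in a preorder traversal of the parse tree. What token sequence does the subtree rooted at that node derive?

< >

[B [Q < [B [Q < >]] >] [B [Q ( [B [Q < >] [B [Q ( )] [B [Q < >]]]] )]]]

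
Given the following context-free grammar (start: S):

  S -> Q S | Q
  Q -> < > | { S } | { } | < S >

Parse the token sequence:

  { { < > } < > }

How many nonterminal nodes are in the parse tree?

[S [Q { [S [Q { [S [Q < >]] }] [S [Q < >]]] }]]

8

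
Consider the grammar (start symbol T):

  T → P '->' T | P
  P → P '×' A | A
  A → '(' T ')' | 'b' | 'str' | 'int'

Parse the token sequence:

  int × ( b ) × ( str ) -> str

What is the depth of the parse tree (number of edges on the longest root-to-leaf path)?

7

[T [P [P [P [A int]] × [A ( [T [P [A b]]] )]] × [A ( [T [P [A str]]] )]] -> [T [P [A str]]]]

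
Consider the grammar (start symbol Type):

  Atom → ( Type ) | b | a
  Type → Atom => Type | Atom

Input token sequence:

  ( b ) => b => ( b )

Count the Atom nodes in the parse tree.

[Type [Atom ( [Type [Atom b]] )] => [Type [Atom b] => [Type [Atom ( [Type [Atom b]] )]]]]

5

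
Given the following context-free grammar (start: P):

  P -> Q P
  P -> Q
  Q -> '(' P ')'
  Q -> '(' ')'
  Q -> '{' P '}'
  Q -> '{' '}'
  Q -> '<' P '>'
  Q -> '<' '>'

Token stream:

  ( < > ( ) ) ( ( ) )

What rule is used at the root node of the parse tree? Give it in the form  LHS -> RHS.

[P [Q ( [P [Q < >] [P [Q ( )]]] )] [P [Q ( [P [Q ( )]] )]]]

P -> Q P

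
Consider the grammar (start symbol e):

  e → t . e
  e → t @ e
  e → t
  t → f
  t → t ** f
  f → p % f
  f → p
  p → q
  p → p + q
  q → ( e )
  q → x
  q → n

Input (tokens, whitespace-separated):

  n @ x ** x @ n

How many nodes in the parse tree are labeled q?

[e [t [f [p [q n]]]] @ [e [t [t [f [p [q x]]]] ** [f [p [q x]]]] @ [e [t [f [p [q n]]]]]]]

4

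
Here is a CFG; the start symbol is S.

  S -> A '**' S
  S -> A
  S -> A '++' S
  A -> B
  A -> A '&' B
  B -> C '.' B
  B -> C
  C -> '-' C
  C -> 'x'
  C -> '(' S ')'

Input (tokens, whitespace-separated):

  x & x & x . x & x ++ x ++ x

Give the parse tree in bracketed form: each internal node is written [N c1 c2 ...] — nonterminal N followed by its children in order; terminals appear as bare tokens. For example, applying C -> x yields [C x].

S
A ++ S
A & B ++ S
A & B & B ++ S
A & B & B & B ++ S
B & B & B & B ++ S
C & B & B & B ++ S
x & B & B & B ++ S
x & C & B & B ++ S
x & x & B & B ++ S
x & x & C . B & B ++ S
x & x & x . B & B ++ S
x & x & x . C & B ++ S
x & x & x . x & B ++ S
x & x & x . x & C ++ S
x & x & x . x & x ++ S
x & x & x . x & x ++ A ++ S
x & x & x . x & x ++ B ++ S
x & x & x . x & x ++ C ++ S
x & x & x . x & x ++ x ++ S
x & x & x . x & x ++ x ++ A
x & x & x . x & x ++ x ++ B
x & x & x . x & x ++ x ++ C
x & x & x . x & x ++ x ++ x

[S [A [A [A [A [B [C x]]] & [B [C x]]] & [B [C x] . [B [C x]]]] & [B [C x]]] ++ [S [A [B [C x]]] ++ [S [A [B [C x]]]]]]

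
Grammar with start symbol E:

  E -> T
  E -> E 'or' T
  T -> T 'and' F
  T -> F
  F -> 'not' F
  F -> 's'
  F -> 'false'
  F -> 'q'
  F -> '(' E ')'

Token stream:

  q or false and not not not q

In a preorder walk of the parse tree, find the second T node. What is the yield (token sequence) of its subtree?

false and not not not q

[E [E [T [F q]]] or [T [T [F false]] and [F not [F not [F not [F q]]]]]]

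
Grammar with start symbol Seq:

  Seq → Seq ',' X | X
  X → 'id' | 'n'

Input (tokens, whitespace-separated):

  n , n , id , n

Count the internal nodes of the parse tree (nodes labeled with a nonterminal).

[Seq [Seq [Seq [Seq [X n]] , [X n]] , [X id]] , [X n]]

8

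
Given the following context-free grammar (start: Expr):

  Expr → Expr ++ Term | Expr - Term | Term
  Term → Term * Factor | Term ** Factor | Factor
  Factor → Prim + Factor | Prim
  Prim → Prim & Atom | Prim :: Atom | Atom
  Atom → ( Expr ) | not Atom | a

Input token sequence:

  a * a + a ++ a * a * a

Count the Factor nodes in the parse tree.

[Expr [Expr [Term [Term [Factor [Prim [Atom a]]]] * [Factor [Prim [Atom a]] + [Factor [Prim [Atom a]]]]]] ++ [Term [Term [Term [Factor [Prim [Atom a]]]] * [Factor [Prim [Atom a]]]] * [Factor [Prim [Atom a]]]]]

6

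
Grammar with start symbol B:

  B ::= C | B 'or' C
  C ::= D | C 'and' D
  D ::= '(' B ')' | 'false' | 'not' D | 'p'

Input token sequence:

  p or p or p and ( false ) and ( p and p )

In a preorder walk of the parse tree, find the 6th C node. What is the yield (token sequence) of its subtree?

[B [B [B [C [D p]]] or [C [D p]]] or [C [C [C [D p]] and [D ( [B [C [D false]]] )]] and [D ( [B [C [C [D p]] and [D p]]] )]]]

false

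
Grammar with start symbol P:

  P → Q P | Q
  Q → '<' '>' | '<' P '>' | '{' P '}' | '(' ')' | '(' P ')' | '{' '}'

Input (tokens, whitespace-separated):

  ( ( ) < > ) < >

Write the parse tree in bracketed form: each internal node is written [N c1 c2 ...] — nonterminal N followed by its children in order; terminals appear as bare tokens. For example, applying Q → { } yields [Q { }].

P
Q P
( P ) P
( Q P ) P
( ( ) P ) P
( ( ) Q ) P
( ( ) < > ) P
( ( ) < > ) Q
( ( ) < > ) < >

[P [Q ( [P [Q ( )] [P [Q < >]]] )] [P [Q < >]]]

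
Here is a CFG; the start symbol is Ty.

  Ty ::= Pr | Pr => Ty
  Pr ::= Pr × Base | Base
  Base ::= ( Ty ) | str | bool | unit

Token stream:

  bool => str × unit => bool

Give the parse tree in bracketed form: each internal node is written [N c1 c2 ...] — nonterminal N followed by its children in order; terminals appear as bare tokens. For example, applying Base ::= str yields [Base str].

[Ty [Pr [Base bool]] => [Ty [Pr [Pr [Base str]] × [Base unit]] => [Ty [Pr [Base bool]]]]]

Ty
Pr => Ty
Base => Ty
bool => Ty
bool => Pr => Ty
bool => Pr × Base => Ty
bool => Base × Base => Ty
bool => str × Base => Ty
bool => str × unit => Ty
bool => str × unit => Pr
bool => str × unit => Base
bool => str × unit => bool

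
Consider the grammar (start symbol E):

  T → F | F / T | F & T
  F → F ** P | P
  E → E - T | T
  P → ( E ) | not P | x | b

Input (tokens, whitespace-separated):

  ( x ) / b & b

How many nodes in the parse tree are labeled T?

[E [T [F [P ( [E [T [F [P x]]]] )]] / [T [F [P b]] & [T [F [P b]]]]]]

4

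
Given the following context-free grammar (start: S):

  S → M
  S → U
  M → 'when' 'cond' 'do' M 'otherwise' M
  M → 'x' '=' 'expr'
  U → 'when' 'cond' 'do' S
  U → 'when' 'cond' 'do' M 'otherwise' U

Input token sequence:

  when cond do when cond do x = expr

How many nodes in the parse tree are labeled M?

1

[S [U when cond do [S [U when cond do [S [M x = expr]]]]]]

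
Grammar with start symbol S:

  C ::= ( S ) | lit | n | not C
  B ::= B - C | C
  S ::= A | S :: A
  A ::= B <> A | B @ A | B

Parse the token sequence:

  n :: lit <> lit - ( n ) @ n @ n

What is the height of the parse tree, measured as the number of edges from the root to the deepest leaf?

9

[S [S [A [B [C n]]]] :: [A [B [C lit]] <> [A [B [B [C lit]] - [C ( [S [A [B [C n]]]] )]] @ [A [B [C n]] @ [A [B [C n]]]]]]]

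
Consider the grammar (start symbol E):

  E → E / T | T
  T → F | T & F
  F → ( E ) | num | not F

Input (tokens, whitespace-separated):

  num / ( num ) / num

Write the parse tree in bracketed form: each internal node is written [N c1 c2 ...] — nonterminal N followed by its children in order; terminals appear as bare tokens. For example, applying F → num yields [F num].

E
E / T
E / T / T
T / T / T
F / T / T
num / T / T
num / F / T
num / ( E ) / T
num / ( T ) / T
num / ( F ) / T
num / ( num ) / T
num / ( num ) / F
num / ( num ) / num

[E [E [E [T [F num]]] / [T [F ( [E [T [F num]]] )]]] / [T [F num]]]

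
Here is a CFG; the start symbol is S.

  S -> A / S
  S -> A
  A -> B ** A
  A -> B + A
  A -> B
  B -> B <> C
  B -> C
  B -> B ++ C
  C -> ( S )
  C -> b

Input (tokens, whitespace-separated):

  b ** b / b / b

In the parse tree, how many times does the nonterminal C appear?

4

[S [A [B [C b]] ** [A [B [C b]]]] / [S [A [B [C b]]] / [S [A [B [C b]]]]]]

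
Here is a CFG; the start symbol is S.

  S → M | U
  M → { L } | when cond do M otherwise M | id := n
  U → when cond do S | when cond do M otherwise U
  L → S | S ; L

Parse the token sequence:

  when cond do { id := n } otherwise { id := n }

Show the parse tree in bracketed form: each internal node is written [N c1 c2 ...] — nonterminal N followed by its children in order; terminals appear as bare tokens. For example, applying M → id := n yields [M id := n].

[S [M when cond do [M { [L [S [M id := n]]] }] otherwise [M { [L [S [M id := n]]] }]]]

S
M
when cond do M otherwise M
when cond do { L } otherwise M
when cond do { S } otherwise M
when cond do { M } otherwise M
when cond do { id := n } otherwise M
when cond do { id := n } otherwise { L }
when cond do { id := n } otherwise { S }
when cond do { id := n } otherwise { M }
when cond do { id := n } otherwise { id := n }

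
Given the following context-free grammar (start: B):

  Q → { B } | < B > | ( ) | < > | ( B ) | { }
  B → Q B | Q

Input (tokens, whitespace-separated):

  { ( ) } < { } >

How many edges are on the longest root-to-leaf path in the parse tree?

[B [Q { [B [Q ( )]] }] [B [Q < [B [Q { }]] >]]]

5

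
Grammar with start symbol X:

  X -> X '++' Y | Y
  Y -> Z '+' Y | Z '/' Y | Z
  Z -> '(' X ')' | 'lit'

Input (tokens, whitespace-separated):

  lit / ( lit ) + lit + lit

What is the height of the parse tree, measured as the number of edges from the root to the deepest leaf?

[X [Y [Z lit] / [Y [Z ( [X [Y [Z lit]]] )] + [Y [Z lit] + [Y [Z lit]]]]]]

7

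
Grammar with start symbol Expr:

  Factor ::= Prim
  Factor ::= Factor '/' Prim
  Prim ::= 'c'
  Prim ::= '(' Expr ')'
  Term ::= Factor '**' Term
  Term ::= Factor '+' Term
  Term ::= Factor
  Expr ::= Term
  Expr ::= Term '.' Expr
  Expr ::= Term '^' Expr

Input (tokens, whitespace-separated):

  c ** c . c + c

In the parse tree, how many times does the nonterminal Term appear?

[Expr [Term [Factor [Prim c]] ** [Term [Factor [Prim c]]]] . [Expr [Term [Factor [Prim c]] + [Term [Factor [Prim c]]]]]]

4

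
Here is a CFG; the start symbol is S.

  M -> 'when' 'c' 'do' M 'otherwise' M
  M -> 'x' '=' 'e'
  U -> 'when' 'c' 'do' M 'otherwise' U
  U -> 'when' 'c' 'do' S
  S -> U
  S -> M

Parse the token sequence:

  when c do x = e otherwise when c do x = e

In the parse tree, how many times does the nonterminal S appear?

[S [U when c do [M x = e] otherwise [U when c do [S [M x = e]]]]]

2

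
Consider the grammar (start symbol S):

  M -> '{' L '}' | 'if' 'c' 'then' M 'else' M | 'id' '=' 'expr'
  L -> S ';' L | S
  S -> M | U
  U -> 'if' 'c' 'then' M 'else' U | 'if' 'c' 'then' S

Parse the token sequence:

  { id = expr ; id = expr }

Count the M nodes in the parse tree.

3

[S [M { [L [S [M id = expr]] ; [L [S [M id = expr]]]] }]]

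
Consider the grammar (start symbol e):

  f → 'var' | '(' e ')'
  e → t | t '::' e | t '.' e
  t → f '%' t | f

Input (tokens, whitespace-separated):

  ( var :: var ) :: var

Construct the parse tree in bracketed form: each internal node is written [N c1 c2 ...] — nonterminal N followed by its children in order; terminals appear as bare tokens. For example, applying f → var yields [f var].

e
t :: e
f :: e
( e ) :: e
( t :: e ) :: e
( f :: e ) :: e
( var :: e ) :: e
( var :: t ) :: e
( var :: f ) :: e
( var :: var ) :: e
( var :: var ) :: t
( var :: var ) :: f
( var :: var ) :: var

[e [t [f ( [e [t [f var]] :: [e [t [f var]]]] )]] :: [e [t [f var]]]]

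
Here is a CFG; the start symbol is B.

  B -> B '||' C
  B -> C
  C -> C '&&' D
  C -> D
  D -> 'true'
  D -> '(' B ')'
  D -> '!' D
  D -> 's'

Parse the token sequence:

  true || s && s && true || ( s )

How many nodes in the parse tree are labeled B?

4

[B [B [B [C [D true]]] || [C [C [C [D s]] && [D s]] && [D true]]] || [C [D ( [B [C [D s]]] )]]]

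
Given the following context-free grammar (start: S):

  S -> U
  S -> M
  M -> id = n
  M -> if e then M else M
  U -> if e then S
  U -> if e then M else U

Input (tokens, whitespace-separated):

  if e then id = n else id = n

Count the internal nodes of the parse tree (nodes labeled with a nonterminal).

4

[S [M if e then [M id = n] else [M id = n]]]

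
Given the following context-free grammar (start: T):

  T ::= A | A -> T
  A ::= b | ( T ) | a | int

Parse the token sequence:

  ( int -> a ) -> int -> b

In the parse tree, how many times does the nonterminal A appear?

5

[T [A ( [T [A int] -> [T [A a]]] )] -> [T [A int] -> [T [A b]]]]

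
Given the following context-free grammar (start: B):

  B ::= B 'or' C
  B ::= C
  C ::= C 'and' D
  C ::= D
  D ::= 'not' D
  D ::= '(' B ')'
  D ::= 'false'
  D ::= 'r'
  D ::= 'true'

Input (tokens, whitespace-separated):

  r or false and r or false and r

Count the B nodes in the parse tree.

[B [B [B [C [D r]]] or [C [C [D false]] and [D r]]] or [C [C [D false]] and [D r]]]

3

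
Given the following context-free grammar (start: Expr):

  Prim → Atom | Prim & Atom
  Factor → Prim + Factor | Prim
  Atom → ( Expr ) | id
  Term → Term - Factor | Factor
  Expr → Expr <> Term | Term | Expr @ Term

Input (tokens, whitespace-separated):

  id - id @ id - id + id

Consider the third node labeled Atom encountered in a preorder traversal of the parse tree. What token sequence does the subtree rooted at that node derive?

id

[Expr [Expr [Term [Term [Factor [Prim [Atom id]]]] - [Factor [Prim [Atom id]]]]] @ [Term [Term [Factor [Prim [Atom id]]]] - [Factor [Prim [Atom id]] + [Factor [Prim [Atom id]]]]]]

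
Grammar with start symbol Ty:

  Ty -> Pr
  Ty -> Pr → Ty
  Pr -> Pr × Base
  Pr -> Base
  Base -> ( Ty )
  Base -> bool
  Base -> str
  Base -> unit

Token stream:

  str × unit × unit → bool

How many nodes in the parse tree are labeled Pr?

[Ty [Pr [Pr [Pr [Base str]] × [Base unit]] × [Base unit]] → [Ty [Pr [Base bool]]]]

4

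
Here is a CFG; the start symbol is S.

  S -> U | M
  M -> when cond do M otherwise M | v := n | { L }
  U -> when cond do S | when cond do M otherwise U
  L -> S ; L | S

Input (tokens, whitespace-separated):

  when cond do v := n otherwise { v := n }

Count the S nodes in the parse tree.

[S [M when cond do [M v := n] otherwise [M { [L [S [M v := n]]] }]]]

2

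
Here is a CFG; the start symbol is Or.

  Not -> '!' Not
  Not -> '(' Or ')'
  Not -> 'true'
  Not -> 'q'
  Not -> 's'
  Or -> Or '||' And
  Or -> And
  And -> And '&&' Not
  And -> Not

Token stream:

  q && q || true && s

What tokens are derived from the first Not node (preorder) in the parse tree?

[Or [Or [And [And [Not q]] && [Not q]]] || [And [And [Not true]] && [Not s]]]

q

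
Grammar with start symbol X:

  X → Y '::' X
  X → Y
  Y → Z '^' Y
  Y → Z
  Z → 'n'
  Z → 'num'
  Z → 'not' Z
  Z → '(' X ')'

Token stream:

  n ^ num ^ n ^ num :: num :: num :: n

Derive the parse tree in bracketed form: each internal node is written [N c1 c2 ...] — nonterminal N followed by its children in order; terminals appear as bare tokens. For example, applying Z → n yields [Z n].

X
Y :: X
Z ^ Y :: X
n ^ Y :: X
n ^ Z ^ Y :: X
n ^ num ^ Y :: X
n ^ num ^ Z ^ Y :: X
n ^ num ^ n ^ Y :: X
n ^ num ^ n ^ Z :: X
n ^ num ^ n ^ num :: X
n ^ num ^ n ^ num :: Y :: X
n ^ num ^ n ^ num :: Z :: X
n ^ num ^ n ^ num :: num :: X
n ^ num ^ n ^ num :: num :: Y :: X
n ^ num ^ n ^ num :: num :: Z :: X
n ^ num ^ n ^ num :: num :: num :: X
n ^ num ^ n ^ num :: num :: num :: Y
n ^ num ^ n ^ num :: num :: num :: Z
n ^ num ^ n ^ num :: num :: num :: n

[X [Y [Z n] ^ [Y [Z num] ^ [Y [Z n] ^ [Y [Z num]]]]] :: [X [Y [Z num]] :: [X [Y [Z num]] :: [X [Y [Z n]]]]]]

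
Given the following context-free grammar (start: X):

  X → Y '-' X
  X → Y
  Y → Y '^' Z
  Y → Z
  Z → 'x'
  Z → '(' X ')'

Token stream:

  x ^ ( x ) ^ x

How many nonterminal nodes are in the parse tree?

10

[X [Y [Y [Y [Z x]] ^ [Z ( [X [Y [Z x]]] )]] ^ [Z x]]]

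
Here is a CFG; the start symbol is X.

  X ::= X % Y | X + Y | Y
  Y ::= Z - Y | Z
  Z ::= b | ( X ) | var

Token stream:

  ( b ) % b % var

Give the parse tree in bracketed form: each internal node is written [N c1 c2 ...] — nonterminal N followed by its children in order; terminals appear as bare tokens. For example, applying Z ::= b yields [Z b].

X
X % Y
X % Y % Y
Y % Y % Y
Z % Y % Y
( X ) % Y % Y
( Y ) % Y % Y
( Z ) % Y % Y
( b ) % Y % Y
( b ) % Z % Y
( b ) % b % Y
( b ) % b % Z
( b ) % b % var

[X [X [X [Y [Z ( [X [Y [Z b]]] )]]] % [Y [Z b]]] % [Y [Z var]]]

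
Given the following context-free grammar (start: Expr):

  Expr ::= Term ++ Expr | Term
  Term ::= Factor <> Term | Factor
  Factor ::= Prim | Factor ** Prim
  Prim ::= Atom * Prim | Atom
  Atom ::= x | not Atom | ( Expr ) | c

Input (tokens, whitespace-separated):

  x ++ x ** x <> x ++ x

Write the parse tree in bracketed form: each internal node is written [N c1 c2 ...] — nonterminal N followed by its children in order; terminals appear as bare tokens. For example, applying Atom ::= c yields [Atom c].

Expr
Term ++ Expr
Factor ++ Expr
Prim ++ Expr
Atom ++ Expr
x ++ Expr
x ++ Term ++ Expr
x ++ Factor <> Term ++ Expr
x ++ Factor ** Prim <> Term ++ Expr
x ++ Prim ** Prim <> Term ++ Expr
x ++ Atom ** Prim <> Term ++ Expr
x ++ x ** Prim <> Term ++ Expr
x ++ x ** Atom <> Term ++ Expr
x ++ x ** x <> Term ++ Expr
x ++ x ** x <> Factor ++ Expr
x ++ x ** x <> Prim ++ Expr
x ++ x ** x <> Atom ++ Expr
x ++ x ** x <> x ++ Expr
x ++ x ** x <> x ++ Term
x ++ x ** x <> x ++ Factor
x ++ x ** x <> x ++ Prim
x ++ x ** x <> x ++ Atom
x ++ x ** x <> x ++ x

[Expr [Term [Factor [Prim [Atom x]]]] ++ [Expr [Term [Factor [Factor [Prim [Atom x]]] ** [Prim [Atom x]]] <> [Term [Factor [Prim [Atom x]]]]] ++ [Expr [Term [Factor [Prim [Atom x]]]]]]]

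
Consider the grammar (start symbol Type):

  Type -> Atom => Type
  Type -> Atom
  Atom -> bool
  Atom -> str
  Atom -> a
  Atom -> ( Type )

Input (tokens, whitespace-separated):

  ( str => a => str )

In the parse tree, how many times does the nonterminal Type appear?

4

[Type [Atom ( [Type [Atom str] => [Type [Atom a] => [Type [Atom str]]]] )]]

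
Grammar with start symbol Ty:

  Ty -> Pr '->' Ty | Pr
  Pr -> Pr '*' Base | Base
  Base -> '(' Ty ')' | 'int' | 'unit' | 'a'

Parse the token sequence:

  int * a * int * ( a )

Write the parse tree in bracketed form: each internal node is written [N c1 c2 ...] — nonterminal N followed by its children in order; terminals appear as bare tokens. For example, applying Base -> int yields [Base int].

Ty
Pr
Pr * Base
Pr * Base * Base
Pr * Base * Base * Base
Base * Base * Base * Base
int * Base * Base * Base
int * a * Base * Base
int * a * int * Base
int * a * int * ( Ty )
int * a * int * ( Pr )
int * a * int * ( Base )
int * a * int * ( a )

[Ty [Pr [Pr [Pr [Pr [Base int]] * [Base a]] * [Base int]] * [Base ( [Ty [Pr [Base a]]] )]]]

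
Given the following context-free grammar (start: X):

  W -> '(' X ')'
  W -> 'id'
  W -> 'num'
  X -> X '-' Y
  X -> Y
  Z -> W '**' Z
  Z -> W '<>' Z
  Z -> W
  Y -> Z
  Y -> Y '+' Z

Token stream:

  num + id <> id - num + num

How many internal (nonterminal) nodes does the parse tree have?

[X [X [Y [Y [Z [W num]]] + [Z [W id] <> [Z [W id]]]]] - [Y [Y [Z [W num]]] + [Z [W num]]]]

16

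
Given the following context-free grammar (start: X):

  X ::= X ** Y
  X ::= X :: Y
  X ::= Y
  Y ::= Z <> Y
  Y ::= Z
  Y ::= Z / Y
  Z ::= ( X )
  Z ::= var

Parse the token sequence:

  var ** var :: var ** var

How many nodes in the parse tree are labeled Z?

[X [X [X [X [Y [Z var]]] ** [Y [Z var]]] :: [Y [Z var]]] ** [Y [Z var]]]

4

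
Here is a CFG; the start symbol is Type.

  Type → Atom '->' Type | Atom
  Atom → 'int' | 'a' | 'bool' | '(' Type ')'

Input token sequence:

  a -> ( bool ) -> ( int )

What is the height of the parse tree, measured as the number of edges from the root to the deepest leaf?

[Type [Atom a] -> [Type [Atom ( [Type [Atom bool]] )] -> [Type [Atom ( [Type [Atom int]] )]]]]

6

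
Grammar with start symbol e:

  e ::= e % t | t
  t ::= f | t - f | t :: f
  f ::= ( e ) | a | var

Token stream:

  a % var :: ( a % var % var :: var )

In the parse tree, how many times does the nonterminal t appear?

7

[e [e [t [f a]]] % [t [t [f var]] :: [f ( [e [e [e [t [f a]]] % [t [f var]]] % [t [t [f var]] :: [f var]]] )]]]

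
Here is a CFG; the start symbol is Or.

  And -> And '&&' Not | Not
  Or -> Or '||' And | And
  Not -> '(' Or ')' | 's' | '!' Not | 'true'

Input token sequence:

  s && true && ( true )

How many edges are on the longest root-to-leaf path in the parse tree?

6

[Or [And [And [And [Not s]] && [Not true]] && [Not ( [Or [And [Not true]]] )]]]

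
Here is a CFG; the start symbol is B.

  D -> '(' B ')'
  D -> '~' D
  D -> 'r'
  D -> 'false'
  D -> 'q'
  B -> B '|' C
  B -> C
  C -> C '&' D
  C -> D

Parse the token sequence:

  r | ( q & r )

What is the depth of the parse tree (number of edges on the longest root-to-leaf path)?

[B [B [C [D r]]] | [C [D ( [B [C [C [D q]] & [D r]]] )]]]

7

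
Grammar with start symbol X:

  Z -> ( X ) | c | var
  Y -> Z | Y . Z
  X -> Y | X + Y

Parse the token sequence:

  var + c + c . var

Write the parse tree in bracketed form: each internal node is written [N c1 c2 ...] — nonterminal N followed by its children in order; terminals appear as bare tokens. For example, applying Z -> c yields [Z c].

X
X + Y
X + Y + Y
Y + Y + Y
Z + Y + Y
var + Y + Y
var + Z + Y
var + c + Y
var + c + Y . Z
var + c + Z . Z
var + c + c . Z
var + c + c . var

[X [X [X [Y [Z var]]] + [Y [Z c]]] + [Y [Y [Z c]] . [Z var]]]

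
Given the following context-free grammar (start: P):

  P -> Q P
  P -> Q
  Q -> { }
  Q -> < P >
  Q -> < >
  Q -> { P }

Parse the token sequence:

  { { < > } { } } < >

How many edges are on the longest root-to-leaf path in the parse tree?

[P [Q { [P [Q { [P [Q < >]] }] [P [Q { }]]] }] [P [Q < >]]]

6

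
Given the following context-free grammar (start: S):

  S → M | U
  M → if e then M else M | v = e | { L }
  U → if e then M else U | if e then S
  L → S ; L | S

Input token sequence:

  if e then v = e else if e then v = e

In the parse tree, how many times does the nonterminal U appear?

[S [U if e then [M v = e] else [U if e then [S [M v = e]]]]]

2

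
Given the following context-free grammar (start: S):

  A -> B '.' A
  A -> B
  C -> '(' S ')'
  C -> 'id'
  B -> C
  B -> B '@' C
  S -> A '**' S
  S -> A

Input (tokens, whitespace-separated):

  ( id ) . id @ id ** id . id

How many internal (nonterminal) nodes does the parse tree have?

20

[S [A [B [C ( [S [A [B [C id]]]] )]] . [A [B [B [C id]] @ [C id]]]] ** [S [A [B [C id]] . [A [B [C id]]]]]]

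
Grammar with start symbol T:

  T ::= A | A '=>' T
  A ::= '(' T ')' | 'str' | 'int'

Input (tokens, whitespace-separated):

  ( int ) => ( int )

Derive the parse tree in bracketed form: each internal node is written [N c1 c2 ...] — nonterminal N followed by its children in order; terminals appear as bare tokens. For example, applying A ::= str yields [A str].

[T [A ( [T [A int]] )] => [T [A ( [T [A int]] )]]]

T
A => T
( T ) => T
( A ) => T
( int ) => T
( int ) => A
( int ) => ( T )
( int ) => ( A )
( int ) => ( int )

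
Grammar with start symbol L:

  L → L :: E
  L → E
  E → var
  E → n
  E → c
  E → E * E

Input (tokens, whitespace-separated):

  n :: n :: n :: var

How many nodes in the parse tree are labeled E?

[L [L [L [L [E n]] :: [E n]] :: [E n]] :: [E var]]

4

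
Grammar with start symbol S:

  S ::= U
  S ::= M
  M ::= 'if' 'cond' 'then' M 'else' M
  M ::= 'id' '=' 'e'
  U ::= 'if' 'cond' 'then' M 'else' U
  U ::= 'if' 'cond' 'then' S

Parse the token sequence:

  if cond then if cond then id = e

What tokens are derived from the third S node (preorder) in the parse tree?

id = e

[S [U if cond then [S [U if cond then [S [M id = e]]]]]]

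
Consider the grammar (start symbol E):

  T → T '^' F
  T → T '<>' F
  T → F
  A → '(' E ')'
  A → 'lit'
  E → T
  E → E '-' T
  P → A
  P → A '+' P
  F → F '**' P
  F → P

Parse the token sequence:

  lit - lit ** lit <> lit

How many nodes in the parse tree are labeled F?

[E [E [T [F [P [A lit]]]]] - [T [T [F [F [P [A lit]]] ** [P [A lit]]]] <> [F [P [A lit]]]]]

4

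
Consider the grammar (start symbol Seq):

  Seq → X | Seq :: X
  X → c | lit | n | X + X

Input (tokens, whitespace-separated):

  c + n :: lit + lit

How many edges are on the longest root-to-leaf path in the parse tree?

[Seq [Seq [X [X c] + [X n]]] :: [X [X lit] + [X lit]]]

4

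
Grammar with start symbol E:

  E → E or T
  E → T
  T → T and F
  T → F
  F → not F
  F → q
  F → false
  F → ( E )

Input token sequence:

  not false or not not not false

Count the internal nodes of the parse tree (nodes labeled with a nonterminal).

[E [E [T [F not [F false]]]] or [T [F not [F not [F not [F false]]]]]]

10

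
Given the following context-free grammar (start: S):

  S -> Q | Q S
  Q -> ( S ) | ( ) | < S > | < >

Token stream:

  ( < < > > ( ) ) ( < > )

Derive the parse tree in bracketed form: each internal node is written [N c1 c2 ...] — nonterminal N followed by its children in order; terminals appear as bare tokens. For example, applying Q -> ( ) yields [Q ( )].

[S [Q ( [S [Q < [S [Q < >]] >] [S [Q ( )]]] )] [S [Q ( [S [Q < >]] )]]]

S
Q S
( S ) S
( Q S ) S
( < S > S ) S
( < Q > S ) S
( < < > > S ) S
( < < > > Q ) S
( < < > > ( ) ) S
( < < > > ( ) ) Q
( < < > > ( ) ) ( S )
( < < > > ( ) ) ( Q )
( < < > > ( ) ) ( < > )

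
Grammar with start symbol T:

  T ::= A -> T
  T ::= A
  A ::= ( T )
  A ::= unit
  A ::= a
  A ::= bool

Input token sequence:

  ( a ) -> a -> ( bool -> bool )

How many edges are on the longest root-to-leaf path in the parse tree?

[T [A ( [T [A a]] )] -> [T [A a] -> [T [A ( [T [A bool] -> [T [A bool]]] )]]]]

7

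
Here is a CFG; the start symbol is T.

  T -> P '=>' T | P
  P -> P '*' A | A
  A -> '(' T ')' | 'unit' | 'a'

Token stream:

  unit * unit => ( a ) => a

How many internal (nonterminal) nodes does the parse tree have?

[T [P [P [A unit]] * [A unit]] => [T [P [A ( [T [P [A a]]] )]] => [T [P [A a]]]]]

14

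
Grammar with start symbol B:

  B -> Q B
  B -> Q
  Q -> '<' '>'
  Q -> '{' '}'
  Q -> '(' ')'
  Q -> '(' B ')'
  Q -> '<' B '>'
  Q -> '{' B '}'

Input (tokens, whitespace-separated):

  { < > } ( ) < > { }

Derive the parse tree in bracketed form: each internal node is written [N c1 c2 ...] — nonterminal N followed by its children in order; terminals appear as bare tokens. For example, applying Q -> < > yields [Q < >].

[B [Q { [B [Q < >]] }] [B [Q ( )] [B [Q < >] [B [Q { }]]]]]

B
Q B
{ B } B
{ Q } B
{ < > } B
{ < > } Q B
{ < > } ( ) B
{ < > } ( ) Q B
{ < > } ( ) < > B
{ < > } ( ) < > Q
{ < > } ( ) < > { }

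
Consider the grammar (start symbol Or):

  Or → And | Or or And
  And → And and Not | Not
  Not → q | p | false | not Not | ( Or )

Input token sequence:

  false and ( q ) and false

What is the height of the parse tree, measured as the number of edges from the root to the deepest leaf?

[Or [And [And [And [Not false]] and [Not ( [Or [And [Not q]]] )]] and [Not false]]]

7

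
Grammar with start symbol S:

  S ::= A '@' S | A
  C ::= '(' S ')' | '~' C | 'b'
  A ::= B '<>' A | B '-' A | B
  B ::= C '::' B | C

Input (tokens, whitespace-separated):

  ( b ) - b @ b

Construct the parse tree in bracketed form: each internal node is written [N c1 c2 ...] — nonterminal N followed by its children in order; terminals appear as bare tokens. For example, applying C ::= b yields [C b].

S
A @ S
B - A @ S
C - A @ S
( S ) - A @ S
( A ) - A @ S
( B ) - A @ S
( C ) - A @ S
( b ) - A @ S
( b ) - B @ S
( b ) - C @ S
( b ) - b @ S
( b ) - b @ A
( b ) - b @ B
( b ) - b @ C
( b ) - b @ b

[S [A [B [C ( [S [A [B [C b]]]] )]] - [A [B [C b]]]] @ [S [A [B [C b]]]]]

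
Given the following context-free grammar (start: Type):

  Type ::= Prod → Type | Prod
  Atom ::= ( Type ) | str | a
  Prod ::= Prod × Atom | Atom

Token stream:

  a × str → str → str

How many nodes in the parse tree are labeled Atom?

[Type [Prod [Prod [Atom a]] × [Atom str]] → [Type [Prod [Atom str]] → [Type [Prod [Atom str]]]]]

4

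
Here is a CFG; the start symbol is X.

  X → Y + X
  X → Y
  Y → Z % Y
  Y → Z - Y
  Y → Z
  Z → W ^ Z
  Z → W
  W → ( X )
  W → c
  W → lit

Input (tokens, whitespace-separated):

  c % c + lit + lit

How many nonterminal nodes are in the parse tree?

15

[X [Y [Z [W c]] % [Y [Z [W c]]]] + [X [Y [Z [W lit]]] + [X [Y [Z [W lit]]]]]]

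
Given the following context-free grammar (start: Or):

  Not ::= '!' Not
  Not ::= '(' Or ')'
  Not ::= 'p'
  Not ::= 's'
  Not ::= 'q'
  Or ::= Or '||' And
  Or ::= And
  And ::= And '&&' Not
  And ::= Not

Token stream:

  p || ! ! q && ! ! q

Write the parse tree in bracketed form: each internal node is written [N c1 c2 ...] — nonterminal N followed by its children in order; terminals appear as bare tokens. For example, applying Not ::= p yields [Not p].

[Or [Or [And [Not p]]] || [And [And [Not ! [Not ! [Not q]]]] && [Not ! [Not ! [Not q]]]]]

Or
Or || And
And || And
Not || And
p || And
p || And && Not
p || Not && Not
p || ! Not && Not
p || ! ! Not && Not
p || ! ! q && Not
p || ! ! q && ! Not
p || ! ! q && ! ! Not
p || ! ! q && ! ! q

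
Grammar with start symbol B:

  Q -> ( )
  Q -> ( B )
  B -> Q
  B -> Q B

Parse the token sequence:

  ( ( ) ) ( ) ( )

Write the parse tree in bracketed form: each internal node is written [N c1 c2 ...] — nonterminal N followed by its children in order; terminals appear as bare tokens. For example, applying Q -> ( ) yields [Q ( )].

[B [Q ( [B [Q ( )]] )] [B [Q ( )] [B [Q ( )]]]]

B
Q B
( B ) B
( Q ) B
( ( ) ) B
( ( ) ) Q B
( ( ) ) ( ) B
( ( ) ) ( ) Q
( ( ) ) ( ) ( )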